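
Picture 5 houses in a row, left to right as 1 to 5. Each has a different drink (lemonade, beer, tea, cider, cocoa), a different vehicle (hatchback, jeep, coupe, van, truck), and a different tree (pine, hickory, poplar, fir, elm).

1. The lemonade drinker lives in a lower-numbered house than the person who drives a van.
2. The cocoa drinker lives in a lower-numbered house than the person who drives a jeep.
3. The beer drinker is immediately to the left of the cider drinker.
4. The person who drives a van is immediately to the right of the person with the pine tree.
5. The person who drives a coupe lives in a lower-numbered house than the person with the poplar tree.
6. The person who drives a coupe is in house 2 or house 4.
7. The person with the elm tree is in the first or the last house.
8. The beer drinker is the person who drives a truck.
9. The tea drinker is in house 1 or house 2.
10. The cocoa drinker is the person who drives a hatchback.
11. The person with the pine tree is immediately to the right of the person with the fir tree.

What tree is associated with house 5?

The only drink still possible for house 5 is cider.
Clue 3: the beer drinker is in house 4.
Clue 8: the person who drives a truck is in house 4.
House 1's vehicle must be hatchback (nothing else left).
The cocoa drinker is in house 1 (clue 10).
So house 3 gets lemonade for drink.
So house 2 gets coupe for vehicle.
Clue 1 places the person who drives a van in house 5.
Clue 4: the person with the pine tree is in house 4.
By clue 11, the person with the fir tree is in house 3.
House 2's drink must be tea (nothing else left).
House 3's vehicle must be jeep (nothing else left).
So house 2 gets hickory for tree.
House 1's tree must be elm (nothing else left).
House 5 tree: only poplar fits.
So: house 1 = cocoa/hatchback/elm, house 2 = tea/coupe/hickory, house 3 = lemonade/jeep/fir, house 4 = beer/truck/pine, house 5 = cider/van/poplar.

poplar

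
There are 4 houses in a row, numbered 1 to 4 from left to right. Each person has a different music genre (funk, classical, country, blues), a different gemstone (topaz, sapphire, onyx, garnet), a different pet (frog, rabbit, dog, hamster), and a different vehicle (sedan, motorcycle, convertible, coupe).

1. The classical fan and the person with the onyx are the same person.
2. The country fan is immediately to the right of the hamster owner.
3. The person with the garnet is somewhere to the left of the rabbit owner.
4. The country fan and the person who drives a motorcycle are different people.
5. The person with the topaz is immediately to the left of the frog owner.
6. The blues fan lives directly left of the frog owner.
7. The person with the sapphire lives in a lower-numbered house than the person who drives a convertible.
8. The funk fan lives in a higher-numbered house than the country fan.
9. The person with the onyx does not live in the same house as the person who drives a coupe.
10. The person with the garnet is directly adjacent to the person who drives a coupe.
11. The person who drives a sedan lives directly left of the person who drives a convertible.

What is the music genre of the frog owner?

country

The only gemstone still possible for house 4 is onyx.
By clue 1, the classical fan is in house 4.
The only music genre still possible for house 1 is blues.
House 2 music genre: only country fits.
House 3's music genre must be funk (nothing else left).
The hamster owner is in house 1 (clue 2).
Clue 6: the frog owner is in house 2.
By clue 5, the person with the topaz is in house 1.
The person with the garnet is narrowed to house 2 or 3; consider each.
Placing it in house 2 leads to a contradiction, so it's in house 3.
Clue 3 places the rabbit owner in house 4.
Clue 10: the person who drives a coupe is in house 2.
House 2's gemstone must be sapphire (nothing else left).
The only pet still possible for house 3 is dog.
That leaves motorcycle as the vehicle for house 1.
So house 4 gets convertible for vehicle.
House 3's vehicle must be sedan (nothing else left).
So: house 1 = blues/topaz/hamster/motorcycle, house 2 = country/sapphire/frog/coupe, house 3 = funk/garnet/dog/sedan, house 4 = classical/onyx/rabbit/convertible.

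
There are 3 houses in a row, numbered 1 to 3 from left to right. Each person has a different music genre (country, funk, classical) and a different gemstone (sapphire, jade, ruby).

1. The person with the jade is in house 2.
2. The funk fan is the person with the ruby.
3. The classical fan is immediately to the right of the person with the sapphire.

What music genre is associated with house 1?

Clue 1: the person with the jade is in house 2.
That leaves ruby as the gemstone for house 3.
From clue 2, the funk fan must be in house 3.
Clue 3 places the classical fan in house 2.
The only music genre still possible for house 1 is country.
So house 1 gets sapphire for gemstone.
So: house 1 = country/sapphire, house 2 = classical/jade, house 3 = funk/ruby.

country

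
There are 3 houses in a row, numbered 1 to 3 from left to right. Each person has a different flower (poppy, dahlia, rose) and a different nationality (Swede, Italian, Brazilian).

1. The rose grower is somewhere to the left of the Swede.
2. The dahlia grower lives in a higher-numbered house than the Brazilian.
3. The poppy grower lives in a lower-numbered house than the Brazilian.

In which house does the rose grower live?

2

Clue 3: the poppy grower is in house 1.
By clue 3, the Brazilian is in house 2.
So house 2 gets rose for flower.
So house 3 gets dahlia for flower.
That leaves Italian as the nationality for house 1.
House 3 nationality: only Swede fits.
So: house 1 = poppy/Italian, house 2 = rose/Brazilian, house 3 = dahlia/Swede.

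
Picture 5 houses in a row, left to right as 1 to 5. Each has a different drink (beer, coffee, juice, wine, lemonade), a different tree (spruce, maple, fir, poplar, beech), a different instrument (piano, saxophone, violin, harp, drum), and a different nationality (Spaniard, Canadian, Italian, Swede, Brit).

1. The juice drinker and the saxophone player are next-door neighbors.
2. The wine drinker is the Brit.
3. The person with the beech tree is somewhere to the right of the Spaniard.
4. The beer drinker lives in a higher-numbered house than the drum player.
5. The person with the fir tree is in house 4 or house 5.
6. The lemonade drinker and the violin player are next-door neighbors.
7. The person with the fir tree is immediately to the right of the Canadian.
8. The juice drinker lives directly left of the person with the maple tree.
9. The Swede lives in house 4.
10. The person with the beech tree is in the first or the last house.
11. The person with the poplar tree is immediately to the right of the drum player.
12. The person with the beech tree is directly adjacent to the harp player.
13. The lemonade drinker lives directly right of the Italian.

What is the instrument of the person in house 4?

harp

From clue 9, the Swede must be in house 4.
From clue 10, the person with the beech tree must be in house 5.
Clue 12: the harp player is in house 4.
So house 1 gets spruce for tree.
House 5's nationality must be Brit (nothing else left).
Clue 2 places the wine drinker in house 5.
The only tree still possible for house 4 is fir.
That leaves Canadian as the nationality for house 3.
House 5's instrument must be piano (nothing else left).
The juice drinker is narrowed to house 1 or 2; consider each.
Placing it in house 1 leads to a contradiction, so it's in house 2.
Clue 8 places the person with the maple tree in house 3.
So house 1 gets coffee for drink.
House 3 drink: only lemonade fits.
House 4 drink: only beer fits.
So house 2 gets poplar for tree.
Clue 6 places the violin player in house 2.
The drum player is in house 1 (clue 11).
From clue 13, the Italian must be in house 2.
That leaves saxophone as the instrument for house 3.
That leaves Spaniard as the nationality for house 1.
So: house 1 = coffee/spruce/drum/Spaniard, house 2 = juice/poplar/violin/Italian, house 3 = lemonade/maple/saxophone/Canadian, house 4 = beer/fir/harp/Swede, house 5 = wine/beech/piano/Brit.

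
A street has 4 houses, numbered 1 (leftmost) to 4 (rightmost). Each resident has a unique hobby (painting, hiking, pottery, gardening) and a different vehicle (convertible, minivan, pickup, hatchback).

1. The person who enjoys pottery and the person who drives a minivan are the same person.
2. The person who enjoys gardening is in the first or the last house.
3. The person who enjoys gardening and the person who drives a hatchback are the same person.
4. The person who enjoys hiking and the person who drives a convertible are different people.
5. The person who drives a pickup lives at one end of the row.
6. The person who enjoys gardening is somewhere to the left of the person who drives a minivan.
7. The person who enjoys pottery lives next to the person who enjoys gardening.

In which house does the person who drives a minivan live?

From clue 6, the person who enjoys gardening must be in house 1.
Clue 7: the person who enjoys pottery is in house 2.
From clue 1, the person who drives a minivan must be in house 2.
Clue 3: the person who drives a hatchback is in house 1.
House 3 vehicle: only convertible fits.
So house 4 gets pickup for vehicle.
By clue 4, the person who enjoys hiking is in house 4.
House 3 hobby: only painting fits.
So: house 1 = gardening/hatchback, house 2 = pottery/minivan, house 3 = painting/convertible, house 4 = hiking/pickup.

2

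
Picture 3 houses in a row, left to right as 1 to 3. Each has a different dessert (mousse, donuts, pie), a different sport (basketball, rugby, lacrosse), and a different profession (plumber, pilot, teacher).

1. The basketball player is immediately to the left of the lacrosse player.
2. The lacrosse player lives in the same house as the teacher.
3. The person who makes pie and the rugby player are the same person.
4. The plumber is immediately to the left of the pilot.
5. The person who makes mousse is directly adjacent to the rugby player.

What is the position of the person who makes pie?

1

The only profession still possible for house 1 is plumber.
The pilot is in house 2 (clue 4).
The only profession still possible for house 3 is teacher.
Clue 2: the lacrosse player is in house 3.
Clue 1: the basketball player is in house 2.
So house 1 gets rugby for sport.
By clue 3, the person who makes pie is in house 1.
Clue 5 places the person who makes mousse in house 2.
So house 3 gets donuts for dessert.
So: house 1 = pie/rugby/plumber, house 2 = mousse/basketball/pilot, house 3 = donuts/lacrosse/teacher.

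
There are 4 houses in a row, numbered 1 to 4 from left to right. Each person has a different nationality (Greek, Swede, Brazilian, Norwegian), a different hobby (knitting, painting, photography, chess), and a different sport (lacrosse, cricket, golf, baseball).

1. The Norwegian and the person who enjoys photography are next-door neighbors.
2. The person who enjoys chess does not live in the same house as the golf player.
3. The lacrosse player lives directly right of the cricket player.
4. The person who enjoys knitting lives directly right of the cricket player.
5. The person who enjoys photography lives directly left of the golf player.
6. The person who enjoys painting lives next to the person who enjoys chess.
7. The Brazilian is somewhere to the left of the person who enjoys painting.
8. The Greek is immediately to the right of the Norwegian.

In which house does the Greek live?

3

The Brazilian is narrowed to house 1 or 2 or 3; consider each.
Placing it in house 2 and house 3 leads to a contradiction, so it's in house 1.
The Greek is narrowed to house 3 or 4; consider each.
Placing it in house 4 leads to a contradiction, so it's in house 3.
From clue 8, the Norwegian must be in house 2.
The only nationality still possible for house 4 is Swede.
The person who enjoys photography is narrowed to house 1 or 3; consider each.
Placing it in house 3 leads to a contradiction, so it's in house 1.
By clue 5, the golf player is in house 2.
Clue 3: the lacrosse player is in house 4.
The cricket player is in house 3 (clue 3).
Clue 4 places the person who enjoys knitting in house 4.
That leaves painting as the hobby for house 2.
The only hobby still possible for house 3 is chess.
The only sport still possible for house 1 is baseball.
So: house 1 = Brazilian/photography/baseball, house 2 = Norwegian/painting/golf, house 3 = Greek/chess/cricket, house 4 = Swede/knitting/lacrosse.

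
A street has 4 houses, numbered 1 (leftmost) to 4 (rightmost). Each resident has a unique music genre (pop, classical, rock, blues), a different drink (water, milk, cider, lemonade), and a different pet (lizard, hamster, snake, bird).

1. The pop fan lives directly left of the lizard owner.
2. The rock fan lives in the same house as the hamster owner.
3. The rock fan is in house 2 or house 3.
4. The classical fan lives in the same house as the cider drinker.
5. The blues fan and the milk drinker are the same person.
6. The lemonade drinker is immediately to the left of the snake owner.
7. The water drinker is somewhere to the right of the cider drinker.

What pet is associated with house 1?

House 4's music genre must be blues (nothing else left).
So house 1 gets bird for pet.
From clue 5, the milk drinker must be in house 4.
The classical fan is narrowed to house 1 or 2; consider each.
Placing it in house 2 leads to a contradiction, so it's in house 1.
By clue 4, the cider drinker is in house 1.
The only pet still possible for house 2 is hamster.
From clue 2, the rock fan must be in house 2.
The only music genre still possible for house 3 is pop.
The lizard owner is in house 4 (clue 1).
So house 3 gets snake for pet.
From clue 6, the lemonade drinker must be in house 2.
House 3 drink: only water fits.
So: house 1 = classical/cider/bird, house 2 = rock/lemonade/hamster, house 3 = pop/water/snake, house 4 = blues/milk/lizard.

bird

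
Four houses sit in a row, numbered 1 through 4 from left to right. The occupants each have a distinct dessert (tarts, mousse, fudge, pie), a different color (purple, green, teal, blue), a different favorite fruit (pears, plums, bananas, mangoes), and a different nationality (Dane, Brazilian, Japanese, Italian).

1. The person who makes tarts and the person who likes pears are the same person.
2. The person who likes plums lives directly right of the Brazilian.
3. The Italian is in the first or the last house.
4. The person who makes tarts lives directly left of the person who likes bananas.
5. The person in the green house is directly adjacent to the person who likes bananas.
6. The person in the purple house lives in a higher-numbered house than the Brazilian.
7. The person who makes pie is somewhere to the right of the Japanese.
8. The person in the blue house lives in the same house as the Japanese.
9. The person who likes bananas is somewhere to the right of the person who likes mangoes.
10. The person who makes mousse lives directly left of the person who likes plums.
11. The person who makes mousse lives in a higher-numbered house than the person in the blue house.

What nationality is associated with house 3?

Brazilian

The person who makes mousse is narrowed to house 2 or 3; consider each.
Placing it in house 2 leads to a contradiction, so it's in house 3.
The person who likes plums is in house 4 (clue 10).
By clue 2, the Brazilian is in house 3.
The person in the purple house is in house 4 (clue 6).
So house 3 gets bananas for favorite fruit.
Clue 4: the person who makes tarts is in house 2.
Clue 5: the person in the green house is in house 2.
So house 1 gets fudge for dessert.
The only dessert still possible for house 4 is pie.
House 1's color must be blue (nothing else left).
House 3's color must be teal (nothing else left).
Clue 1: the person who likes pears is in house 2.
Clue 8 places the Japanese in house 1.
So house 1 gets mangoes for favorite fruit.
House 2 nationality: only Dane fits.
House 4 nationality: only Italian fits.
So: house 1 = fudge/blue/mangoes/Japanese, house 2 = tarts/green/pears/Dane, house 3 = mousse/teal/bananas/Brazilian, house 4 = pie/purple/plums/Italian.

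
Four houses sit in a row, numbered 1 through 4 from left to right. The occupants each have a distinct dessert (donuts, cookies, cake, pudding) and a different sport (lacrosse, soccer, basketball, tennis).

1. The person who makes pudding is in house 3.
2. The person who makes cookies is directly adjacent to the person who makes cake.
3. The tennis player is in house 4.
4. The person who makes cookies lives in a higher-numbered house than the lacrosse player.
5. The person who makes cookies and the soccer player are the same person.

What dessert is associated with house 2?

Clue 1 places the person who makes pudding in house 3.
From clue 3, the tennis player must be in house 4.
Clue 2 places the person who makes cookies in house 2.
Clue 2 places the person who makes cake in house 1.
Clue 4: the lacrosse player is in house 1.
The soccer player is in house 2 (clue 5).
That leaves donuts as the dessert for house 4.
That leaves basketball as the sport for house 3.
So: house 1 = cake/lacrosse, house 2 = cookies/soccer, house 3 = pudding/basketball, house 4 = donuts/tennis.

cookies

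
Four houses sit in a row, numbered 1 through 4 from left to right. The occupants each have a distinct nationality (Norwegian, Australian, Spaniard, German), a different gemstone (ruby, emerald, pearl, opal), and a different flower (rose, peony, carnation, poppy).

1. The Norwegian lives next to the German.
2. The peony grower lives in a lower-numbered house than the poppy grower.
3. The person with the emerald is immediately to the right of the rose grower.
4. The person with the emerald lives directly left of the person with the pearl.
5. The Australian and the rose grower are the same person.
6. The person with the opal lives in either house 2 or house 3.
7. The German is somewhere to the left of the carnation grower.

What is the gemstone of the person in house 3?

House 1's gemstone must be ruby (nothing else left).
House 4's gemstone must be pearl (nothing else left).
From clue 4, the person with the emerald must be in house 3.
That leaves opal as the gemstone for house 2.
Clue 3: the rose grower is in house 2.
Clue 5: the Australian is in house 2.
That leaves peony as the flower for house 1.
From clue 1, the Norwegian must be in house 4.
By clue 1, the German is in house 3.
Clue 7 places the carnation grower in house 4.
House 1 nationality: only Spaniard fits.
So house 3 gets poppy for flower.
So: house 1 = Spaniard/ruby/peony, house 2 = Australian/opal/rose, house 3 = German/emerald/poppy, house 4 = Norwegian/pearl/carnation.

emerald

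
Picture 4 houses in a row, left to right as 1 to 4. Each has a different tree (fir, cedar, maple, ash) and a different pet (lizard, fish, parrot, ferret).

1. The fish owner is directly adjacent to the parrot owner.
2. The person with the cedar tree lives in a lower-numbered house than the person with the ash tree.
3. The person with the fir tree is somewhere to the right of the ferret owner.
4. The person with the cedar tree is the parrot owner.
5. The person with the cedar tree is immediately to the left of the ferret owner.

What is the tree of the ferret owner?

ash

The only pet still possible for house 4 is lizard.
The person with the cedar tree is narrowed to house 1 or 2; consider each.
Placing it in house 1 leads to a contradiction, so it's in house 2.
From clue 4, the parrot owner must be in house 2.
Clue 5 places the ferret owner in house 3.
The only tree still possible for house 1 is maple.
House 1 pet: only fish fits.
From clue 3, the person with the fir tree must be in house 4.
So house 3 gets ash for tree.
So: house 1 = maple/fish, house 2 = cedar/parrot, house 3 = ash/ferret, house 4 = fir/lizard.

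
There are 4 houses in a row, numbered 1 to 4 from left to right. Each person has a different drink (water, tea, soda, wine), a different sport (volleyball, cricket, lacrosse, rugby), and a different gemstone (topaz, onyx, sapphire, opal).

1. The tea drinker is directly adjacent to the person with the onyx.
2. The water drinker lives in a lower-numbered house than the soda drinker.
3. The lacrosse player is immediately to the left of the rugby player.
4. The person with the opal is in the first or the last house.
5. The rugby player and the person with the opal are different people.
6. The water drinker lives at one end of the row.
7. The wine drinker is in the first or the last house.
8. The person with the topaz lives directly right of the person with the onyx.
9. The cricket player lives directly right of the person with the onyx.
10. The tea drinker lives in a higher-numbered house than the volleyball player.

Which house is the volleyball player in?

The water drinker is in house 1 (clue 6).
House 4 drink: only wine fits.
The soda drinker is narrowed to house 2 or 3; consider each.
Placing it in house 2 leads to a contradiction, so it's in house 3.
The only drink still possible for house 2 is tea.
By clue 10, the volleyball player is in house 1.
The cricket player is narrowed to house 2 or 4; consider each.
Placing it in house 2 leads to a contradiction, so it's in house 4.
Clue 9: the person with the onyx is in house 3.
House 2's sport must be lacrosse (nothing else left).
The only sport still possible for house 3 is rugby.
By clue 8, the person with the topaz is in house 4.
House 1 gemstone: only opal fits.
House 2 gemstone: only sapphire fits.
So: house 1 = water/volleyball/opal, house 2 = tea/lacrosse/sapphire, house 3 = soda/rugby/onyx, house 4 = wine/cricket/topaz.

1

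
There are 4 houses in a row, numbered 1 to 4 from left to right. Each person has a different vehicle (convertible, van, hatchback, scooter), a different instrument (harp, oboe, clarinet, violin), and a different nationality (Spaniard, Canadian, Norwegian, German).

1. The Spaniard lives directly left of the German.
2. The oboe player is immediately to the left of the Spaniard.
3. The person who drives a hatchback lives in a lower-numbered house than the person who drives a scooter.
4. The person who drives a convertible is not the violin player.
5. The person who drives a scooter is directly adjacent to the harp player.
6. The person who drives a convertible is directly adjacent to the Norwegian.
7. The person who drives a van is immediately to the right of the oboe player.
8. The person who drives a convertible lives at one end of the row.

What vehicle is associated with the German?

scooter

House 1's nationality must be Canadian (nothing else left).
House 4's nationality must be German (nothing else left).
From clue 1, the Spaniard must be in house 3.
Clue 2 places the oboe player in house 2.
The person who drives a van is in house 3 (clue 7).
The only nationality still possible for house 2 is Norwegian.
By clue 6, the person who drives a convertible is in house 1.
That leaves hatchback as the vehicle for house 2.
House 4 vehicle: only scooter fits.
The harp player is in house 3 (clue 5).
House 1 instrument: only clarinet fits.
The only instrument still possible for house 4 is violin.
So: house 1 = convertible/clarinet/Canadian, house 2 = hatchback/oboe/Norwegian, house 3 = van/harp/Spaniard, house 4 = scooter/violin/German.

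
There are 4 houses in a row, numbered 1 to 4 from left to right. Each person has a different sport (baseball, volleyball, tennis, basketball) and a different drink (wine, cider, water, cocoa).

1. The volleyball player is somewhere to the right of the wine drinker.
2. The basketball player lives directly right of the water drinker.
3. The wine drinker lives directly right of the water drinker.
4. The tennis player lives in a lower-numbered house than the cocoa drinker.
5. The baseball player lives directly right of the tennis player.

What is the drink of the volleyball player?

So house 1 gets tennis for sport.
From clue 5, the baseball player must be in house 2.
House 3's sport must be basketball (nothing else left).
So house 4 gets volleyball for sport.
The water drinker is in house 2 (clue 2).
Clue 3 places the wine drinker in house 3.
House 1 drink: only cider fits.
House 4's drink must be cocoa (nothing else left).
So: house 1 = tennis/cider, house 2 = baseball/water, house 3 = basketball/wine, house 4 = volleyball/cocoa.

cocoa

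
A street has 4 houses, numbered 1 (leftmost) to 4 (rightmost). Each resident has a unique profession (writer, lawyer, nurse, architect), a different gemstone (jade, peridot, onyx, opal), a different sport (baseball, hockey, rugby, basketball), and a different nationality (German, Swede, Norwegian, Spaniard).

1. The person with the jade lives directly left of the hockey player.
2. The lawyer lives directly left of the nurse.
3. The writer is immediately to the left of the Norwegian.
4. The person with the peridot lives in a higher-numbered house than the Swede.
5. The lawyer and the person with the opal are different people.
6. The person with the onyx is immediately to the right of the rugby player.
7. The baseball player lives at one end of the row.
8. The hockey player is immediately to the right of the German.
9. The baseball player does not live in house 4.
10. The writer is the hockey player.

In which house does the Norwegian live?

3

From clue 9, the baseball player must be in house 1.
The only sport still possible for house 4 is basketball.
The writer is narrowed to house 2 or 3; consider each.
Placing it in house 3 leads to a contradiction, so it's in house 2.
The Norwegian is in house 3 (clue 3).
Clue 10 places the hockey player in house 2.
House 3's sport must be rugby (nothing else left).
House 4's nationality must be Spaniard (nothing else left).
Clue 1: the person with the jade is in house 1.
The lawyer is in house 3 (clue 2).
Clue 2 places the nurse in house 4.
From clue 6, the person with the onyx must be in house 4.
Clue 8 places the German in house 1.
That leaves architect as the profession for house 1.
So house 2 gets opal for gemstone.
That leaves peridot as the gemstone for house 3.
House 2's nationality must be Swede (nothing else left).
So: house 1 = architect/jade/baseball/German, house 2 = writer/opal/hockey/Swede, house 3 = lawyer/peridot/rugby/Norwegian, house 4 = nurse/onyx/basketball/Spaniard.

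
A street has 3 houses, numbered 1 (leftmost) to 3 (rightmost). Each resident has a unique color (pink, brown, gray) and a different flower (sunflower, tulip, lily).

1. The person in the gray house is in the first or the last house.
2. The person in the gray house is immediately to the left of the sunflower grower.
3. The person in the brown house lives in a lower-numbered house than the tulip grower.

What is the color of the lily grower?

By clue 2, the person in the gray house is in house 1.
Clue 2 places the sunflower grower in house 2.
That leaves pink as the color for house 3.
House 1's flower must be lily (nothing else left).
The only flower still possible for house 3 is tulip.
That leaves brown as the color for house 2.
So: house 1 = gray/lily, house 2 = brown/sunflower, house 3 = pink/tulip.

gray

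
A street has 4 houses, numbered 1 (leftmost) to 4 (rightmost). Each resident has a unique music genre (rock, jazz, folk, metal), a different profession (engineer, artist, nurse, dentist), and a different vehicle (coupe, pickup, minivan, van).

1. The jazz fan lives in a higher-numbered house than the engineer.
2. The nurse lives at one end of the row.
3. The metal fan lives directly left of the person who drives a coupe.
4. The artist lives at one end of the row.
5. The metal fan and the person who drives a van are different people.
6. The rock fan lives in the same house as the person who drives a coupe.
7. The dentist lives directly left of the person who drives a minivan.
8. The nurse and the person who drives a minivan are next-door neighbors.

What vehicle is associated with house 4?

van

House 3's profession must be engineer (nothing else left).
Clue 1 places the jazz fan in house 4.
The only profession still possible for house 2 is dentist.
The person who drives a minivan is in house 3 (clue 7).
By clue 8, the nurse is in house 4.
That leaves artist as the profession for house 1.
The metal fan is in house 1 (clue 3).
Clue 6 places the rock fan in house 2.
House 3's music genre must be folk (nothing else left).
House 1's vehicle must be pickup (nothing else left).
The only vehicle still possible for house 2 is coupe.
The only vehicle still possible for house 4 is van.
So: house 1 = metal/artist/pickup, house 2 = rock/dentist/coupe, house 3 = folk/engineer/minivan, house 4 = jazz/nurse/van.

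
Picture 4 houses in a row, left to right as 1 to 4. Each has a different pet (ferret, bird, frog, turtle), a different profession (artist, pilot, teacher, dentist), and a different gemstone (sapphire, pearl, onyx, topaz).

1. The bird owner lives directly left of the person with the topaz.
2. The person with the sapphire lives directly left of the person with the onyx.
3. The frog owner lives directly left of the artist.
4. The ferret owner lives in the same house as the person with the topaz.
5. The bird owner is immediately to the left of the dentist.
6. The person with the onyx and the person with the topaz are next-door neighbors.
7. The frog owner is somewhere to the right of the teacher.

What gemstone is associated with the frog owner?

The frog owner is narrowed to house 2 or 3; consider each.
Placing it in house 3 leads to a contradiction, so it's in house 2.
From clue 3, the artist must be in house 3.
Clue 7 places the teacher in house 1.
By clue 4, the ferret owner is in house 4.
Clue 4 places the person with the topaz in house 4.
From clue 6, the person with the onyx must be in house 3.
Clue 1 places the bird owner in house 3.
Clue 2 places the person with the sapphire in house 2.
The dentist is in house 4 (clue 5).
That leaves turtle as the pet for house 1.
So house 2 gets pilot for profession.
The only gemstone still possible for house 1 is pearl.
So: house 1 = turtle/teacher/pearl, house 2 = frog/pilot/sapphire, house 3 = bird/artist/onyx, house 4 = ferret/dentist/topaz.

sapphire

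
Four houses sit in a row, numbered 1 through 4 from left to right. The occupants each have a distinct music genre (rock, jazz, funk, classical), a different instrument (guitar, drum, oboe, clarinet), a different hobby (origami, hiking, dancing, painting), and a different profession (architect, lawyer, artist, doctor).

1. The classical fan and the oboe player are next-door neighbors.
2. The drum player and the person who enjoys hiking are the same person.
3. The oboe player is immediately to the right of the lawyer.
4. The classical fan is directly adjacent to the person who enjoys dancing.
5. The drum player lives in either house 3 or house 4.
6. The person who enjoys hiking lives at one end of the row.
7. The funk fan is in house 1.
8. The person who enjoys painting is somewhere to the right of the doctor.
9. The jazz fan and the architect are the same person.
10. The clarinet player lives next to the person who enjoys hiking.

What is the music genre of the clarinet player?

From clue 7, the funk fan must be in house 1.
The only instrument still possible for house 1 is guitar.
By clue 2, the drum player is in house 4.
From clue 2, the person who enjoys hiking must be in house 4.
By clue 10, the clarinet player is in house 3.
The only instrument still possible for house 2 is oboe.
By clue 1, the classical fan is in house 3.
From clue 3, the lawyer must be in house 1.
Clue 4 places the person who enjoys dancing in house 2.
That leaves origami as the hobby for house 1.
House 3 hobby: only painting fits.
House 2's profession must be doctor (nothing else left).
By clue 9, the jazz fan is in house 4.
From clue 9, the architect must be in house 4.
House 2's music genre must be rock (nothing else left).
House 3 profession: only artist fits.
So: house 1 = funk/guitar/origami/lawyer, house 2 = rock/oboe/dancing/doctor, house 3 = classical/clarinet/painting/artist, house 4 = jazz/drum/hiking/architect.

classical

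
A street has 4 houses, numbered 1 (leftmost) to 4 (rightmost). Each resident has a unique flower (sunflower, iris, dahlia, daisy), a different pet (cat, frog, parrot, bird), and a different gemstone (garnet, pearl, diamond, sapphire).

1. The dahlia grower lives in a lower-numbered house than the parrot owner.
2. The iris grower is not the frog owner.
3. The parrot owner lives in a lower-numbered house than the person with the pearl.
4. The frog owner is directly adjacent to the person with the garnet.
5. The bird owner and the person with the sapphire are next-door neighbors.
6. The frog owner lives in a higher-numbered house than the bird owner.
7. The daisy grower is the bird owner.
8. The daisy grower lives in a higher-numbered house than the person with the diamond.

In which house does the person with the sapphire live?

2

So house 1 gets cat for pet.
The only pet still possible for house 4 is frog.
Clue 4 places the person with the garnet in house 3.
House 4's flower must be sunflower (nothing else left).
So house 4 gets pearl for gemstone.
The dahlia grower is narrowed to house 1 or 2; consider each.
Placing it in house 2 leads to a contradiction, so it's in house 1.
The daisy grower is narrowed to house 2 or 3; consider each.
Placing it in house 2 leads to a contradiction, so it's in house 3.
The bird owner is in house 3 (clue 7).
House 2's flower must be iris (nothing else left).
House 2's pet must be parrot (nothing else left).
By clue 5, the person with the sapphire is in house 2.
That leaves diamond as the gemstone for house 1.
So: house 1 = dahlia/cat/diamond, house 2 = iris/parrot/sapphire, house 3 = daisy/bird/garnet, house 4 = sunflower/frog/pearl.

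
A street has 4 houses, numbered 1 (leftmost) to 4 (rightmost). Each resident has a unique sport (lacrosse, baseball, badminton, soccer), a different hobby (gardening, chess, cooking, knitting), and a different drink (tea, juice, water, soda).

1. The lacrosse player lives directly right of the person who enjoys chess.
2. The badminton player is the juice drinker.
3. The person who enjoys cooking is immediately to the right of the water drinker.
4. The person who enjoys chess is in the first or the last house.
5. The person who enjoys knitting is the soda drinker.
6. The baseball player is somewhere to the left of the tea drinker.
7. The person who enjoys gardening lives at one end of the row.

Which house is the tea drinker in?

Clue 4: the person who enjoys chess is in house 1.
From clue 1, the lacrosse player must be in house 2.
That leaves gardening as the hobby for house 4.
The baseball player is narrowed to house 1 or 3; consider each.
Placing it in house 3 leads to a contradiction, so it's in house 1.
House 1's drink must be water (nothing else left).
Clue 3: the person who enjoys cooking is in house 2.
That leaves knitting as the hobby for house 3.
By clue 5, the soda drinker is in house 3.
House 2 drink: only tea fits.
House 4's drink must be juice (nothing else left).
Clue 2: the badminton player is in house 4.
That leaves soccer as the sport for house 3.
So: house 1 = baseball/chess/water, house 2 = lacrosse/cooking/tea, house 3 = soccer/knitting/soda, house 4 = badminton/gardening/juice.

2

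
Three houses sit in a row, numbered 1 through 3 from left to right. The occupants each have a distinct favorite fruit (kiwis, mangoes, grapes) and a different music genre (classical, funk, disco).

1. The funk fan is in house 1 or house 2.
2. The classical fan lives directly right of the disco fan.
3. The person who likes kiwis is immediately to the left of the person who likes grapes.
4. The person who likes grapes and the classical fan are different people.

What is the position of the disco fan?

House 3 music genre: only classical fits.
Clue 2: the disco fan is in house 2.
The person who likes grapes is in house 2 (clue 4).
House 3's favorite fruit must be mangoes (nothing else left).
So house 1 gets funk for music genre.
House 1's favorite fruit must be kiwis (nothing else left).
So: house 1 = kiwis/funk, house 2 = grapes/disco, house 3 = mangoes/classical.

2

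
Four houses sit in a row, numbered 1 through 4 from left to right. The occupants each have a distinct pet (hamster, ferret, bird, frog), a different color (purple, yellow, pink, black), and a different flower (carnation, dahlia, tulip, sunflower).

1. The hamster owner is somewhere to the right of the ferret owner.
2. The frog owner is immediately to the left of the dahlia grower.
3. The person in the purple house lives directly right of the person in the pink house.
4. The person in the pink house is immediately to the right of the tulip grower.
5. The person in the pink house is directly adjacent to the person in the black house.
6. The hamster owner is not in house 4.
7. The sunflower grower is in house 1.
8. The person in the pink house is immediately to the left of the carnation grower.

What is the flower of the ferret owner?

By clue 7, the sunflower grower is in house 1.
House 4 pet: only bird fits.
From clue 4, the person in the pink house must be in house 3.
The carnation grower is in house 4 (clue 8).
The only color still possible for house 1 is yellow.
House 2's color must be black (nothing else left).
That leaves purple as the color for house 4.
So house 2 gets tulip for flower.
House 3 flower: only dahlia fits.
Clue 2 places the frog owner in house 2.
That leaves ferret as the pet for house 1.
That leaves hamster as the pet for house 3.
So: house 1 = ferret/yellow/sunflower, house 2 = frog/black/tulip, house 3 = hamster/pink/dahlia, house 4 = bird/purple/carnation.

sunflower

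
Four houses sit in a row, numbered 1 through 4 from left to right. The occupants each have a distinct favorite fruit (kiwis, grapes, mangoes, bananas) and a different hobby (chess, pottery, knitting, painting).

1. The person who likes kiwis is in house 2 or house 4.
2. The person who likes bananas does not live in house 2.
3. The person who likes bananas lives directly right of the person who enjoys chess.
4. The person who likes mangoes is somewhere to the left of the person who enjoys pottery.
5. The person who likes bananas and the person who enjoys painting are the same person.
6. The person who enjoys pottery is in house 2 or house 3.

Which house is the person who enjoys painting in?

4

So house 1 gets knitting for hobby.
House 4's hobby must be painting (nothing else left).
Clue 5: the person who likes bananas is in house 4.
So house 3 gets grapes for favorite fruit.
By clue 3, the person who enjoys chess is in house 3.
That leaves mangoes as the favorite fruit for house 1.
House 2's favorite fruit must be kiwis (nothing else left).
So house 2 gets pottery for hobby.
So: house 1 = mangoes/knitting, house 2 = kiwis/pottery, house 3 = grapes/chess, house 4 = bananas/painting.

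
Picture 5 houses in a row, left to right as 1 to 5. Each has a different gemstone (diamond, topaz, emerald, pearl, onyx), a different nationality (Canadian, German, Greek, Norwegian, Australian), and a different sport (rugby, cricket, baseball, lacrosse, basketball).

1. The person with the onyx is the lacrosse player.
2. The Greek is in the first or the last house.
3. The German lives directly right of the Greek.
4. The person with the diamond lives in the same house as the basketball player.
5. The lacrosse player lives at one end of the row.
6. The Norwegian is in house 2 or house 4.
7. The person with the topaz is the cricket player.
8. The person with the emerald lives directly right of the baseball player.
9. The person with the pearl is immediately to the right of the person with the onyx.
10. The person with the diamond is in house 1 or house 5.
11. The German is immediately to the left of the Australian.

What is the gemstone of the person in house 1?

onyx

From clue 3, the German must be in house 2.
Clue 3 places the Greek in house 1.
From clue 11, the Australian must be in house 3.
The only nationality still possible for house 4 is Norwegian.
So house 5 gets Canadian for nationality.
By clue 1, the person with the onyx is in house 1.
Clue 1 places the lacrosse player in house 1.
The person with the pearl is in house 2 (clue 9).
House 5's sport must be basketball (nothing else left).
That leaves diamond as the gemstone for house 5.
The person with the emerald is narrowed to house 3 or 4; consider each.
Placing it in house 4 leads to a contradiction, so it's in house 3.
By clue 8, the baseball player is in house 2.
House 4's gemstone must be topaz (nothing else left).
Clue 7: the cricket player is in house 4.
So house 3 gets rugby for sport.
So: house 1 = onyx/Greek/lacrosse, house 2 = pearl/German/baseball, house 3 = emerald/Australian/rugby, house 4 = topaz/Norwegian/cricket, house 5 = diamond/Canadian/basketball.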